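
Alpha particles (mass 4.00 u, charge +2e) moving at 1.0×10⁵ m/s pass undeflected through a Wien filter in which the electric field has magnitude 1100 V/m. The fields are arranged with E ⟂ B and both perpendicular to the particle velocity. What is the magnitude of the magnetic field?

Balance of forces in the selector: qE = qvB ⇒ B = E/v.
B = 1100/1.0×10⁵ = 0.011 T.

B = 0.011 T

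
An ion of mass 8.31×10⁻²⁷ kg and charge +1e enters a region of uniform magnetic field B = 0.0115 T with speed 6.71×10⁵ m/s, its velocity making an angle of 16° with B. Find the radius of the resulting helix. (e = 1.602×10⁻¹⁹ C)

v⊥ = v sinθ = 6.71×10⁵·sin16° ≈ 1.850×10⁵ m/s.
r = m v⊥/(|q|B) = (8.31×10⁻²⁷)(1.850×10⁵)/((1.602×10⁻¹⁹)(0.0115)) ≈ 0.834 m.

r ≈ 0.834 m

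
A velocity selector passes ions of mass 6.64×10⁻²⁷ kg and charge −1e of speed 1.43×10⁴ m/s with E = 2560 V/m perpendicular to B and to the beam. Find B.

B = 0.179 T

Balance of forces in the selector: qE = qvB ⇒ B = E/v.
B = 2560/1.43×10⁴ = 0.179 T.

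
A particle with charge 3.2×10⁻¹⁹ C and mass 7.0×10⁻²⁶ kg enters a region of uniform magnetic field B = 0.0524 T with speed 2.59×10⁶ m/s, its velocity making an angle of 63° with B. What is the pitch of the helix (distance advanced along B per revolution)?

v∥ = v cosθ = 2.59×10⁶·cos63° ≈ 1.176×10⁶ m/s.
T = 2πm/(|q|B) = 2π(7.0×10⁻²⁶)/((3.2×10⁻¹⁹)(0.0524)) ≈ 2.623×10⁻⁵ s.
pitch = v∥ T = (1.176×10⁶)(2.623×10⁻⁵) ≈ 30.8 m.

p ≈ 30.8 m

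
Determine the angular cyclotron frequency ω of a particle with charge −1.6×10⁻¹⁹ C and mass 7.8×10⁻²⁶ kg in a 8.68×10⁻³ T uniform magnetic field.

ω = |q|B/m.
ω = (1.6×10⁻¹⁹)(8.68×10⁻³)/7.8×10⁻²⁶ ≈ 1.78×10⁴ rad/s.

ω ≈ 1.78×10⁴ rad/s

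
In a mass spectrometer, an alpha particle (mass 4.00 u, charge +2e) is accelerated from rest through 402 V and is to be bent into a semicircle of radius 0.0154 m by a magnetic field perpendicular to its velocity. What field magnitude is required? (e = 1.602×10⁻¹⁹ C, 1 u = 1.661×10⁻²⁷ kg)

B ≈ 0.265 T

v = √(2|q|V/m) = √(2·3.204×10⁻¹⁹·402/6.644×10⁻²⁷) ≈ 1.969×10⁵ m/s.
B = mv/(|q|r) = (6.644×10⁻²⁷)(1.969×10⁵)/((3.204×10⁻¹⁹)(0.0154)) ≈ 0.265 T.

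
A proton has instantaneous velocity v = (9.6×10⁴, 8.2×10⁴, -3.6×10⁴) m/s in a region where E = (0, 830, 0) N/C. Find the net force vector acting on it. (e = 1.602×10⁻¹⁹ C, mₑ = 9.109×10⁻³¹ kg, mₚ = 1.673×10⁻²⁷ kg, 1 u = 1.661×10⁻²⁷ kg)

F ≈ (0, 1.33×10⁻¹⁶, 0) N

Only an electric field acts, so F = qE = (1.602×10⁻¹⁹ C)·(0, 830, 0) = (0, 1.33×10⁻¹⁶, 0) N.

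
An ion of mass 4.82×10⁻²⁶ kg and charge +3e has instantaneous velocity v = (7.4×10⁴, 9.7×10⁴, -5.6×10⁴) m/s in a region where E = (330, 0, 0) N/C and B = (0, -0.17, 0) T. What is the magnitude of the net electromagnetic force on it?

|F| ≈ 7.49×10⁻¹⁵ N

v×B = (-9520, 0, -1.26×10⁴) N/C.
E + v×B = (-9190, 0, -1.26×10⁴) N/C.
F = q(E + v×B) = (4.806×10⁻¹⁹ C)·(-9190, 0, -1.26×10⁴) = (-4.42×10⁻¹⁵, 0, -6.05×10⁻¹⁵) N.
|F| = 7.49×10⁻¹⁵ N.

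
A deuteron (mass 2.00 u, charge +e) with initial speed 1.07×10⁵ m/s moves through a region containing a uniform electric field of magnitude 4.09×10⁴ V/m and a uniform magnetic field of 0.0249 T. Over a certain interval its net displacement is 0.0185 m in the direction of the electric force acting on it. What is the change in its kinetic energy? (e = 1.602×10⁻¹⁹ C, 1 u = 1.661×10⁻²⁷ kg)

ΔKE ≈ 1.21×10⁻¹⁶ J

The magnetic force is always ⟂ v and does no work; only the electric force changes KE.
ΔKE = F_E · d = |q|E d = (1.602×10⁻¹⁹)(4.09×10⁴)(0.0185) ≈ 1.21×10⁻¹⁶ J.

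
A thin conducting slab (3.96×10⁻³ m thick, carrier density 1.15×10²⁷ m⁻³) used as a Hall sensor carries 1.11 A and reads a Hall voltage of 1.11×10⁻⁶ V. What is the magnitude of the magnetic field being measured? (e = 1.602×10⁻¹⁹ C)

From V_H = IB/(n e t), B = V_H n e t / I.
B = (1.11×10⁻⁶)(1.15×10²⁷)(1.602×10⁻¹⁹)(3.96×10⁻³)/1.11 ≈ 0.730 T.

B ≈ 0.730 T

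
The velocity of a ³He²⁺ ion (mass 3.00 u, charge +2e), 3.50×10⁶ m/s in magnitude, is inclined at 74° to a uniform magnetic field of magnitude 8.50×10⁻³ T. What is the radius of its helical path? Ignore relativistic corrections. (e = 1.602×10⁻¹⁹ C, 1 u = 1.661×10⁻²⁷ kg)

v⊥ = v sinθ = 3.50×10⁶·sin74° ≈ 3.364×10⁶ m/s.
r = m v⊥/(|q|B) = (4.983×10⁻²⁷)(3.364×10⁶)/((3.204×10⁻¹⁹)(8.50×10⁻³)) ≈ 6.16 m.

r ≈ 6.16 m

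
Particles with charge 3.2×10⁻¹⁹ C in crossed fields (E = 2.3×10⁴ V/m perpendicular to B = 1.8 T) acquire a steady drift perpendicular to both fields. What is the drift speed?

v_d ≈ 1.3×10⁴ m/s

In crossed fields the guiding centre drifts at v_d = |E×B|/B² = E/B, independent of charge and mass.
v_d = 2.3×10⁴/1.8 = 1.3×10⁴ m/s.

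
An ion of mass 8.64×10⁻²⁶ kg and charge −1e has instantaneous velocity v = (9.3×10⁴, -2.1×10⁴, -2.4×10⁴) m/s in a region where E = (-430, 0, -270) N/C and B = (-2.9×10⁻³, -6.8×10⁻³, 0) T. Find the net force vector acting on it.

v×B = (-163, 69.6, -693) N/C.
E + v×B = (-593, 69.6, -963) N/C.
F = q(E + v×B) = (−1.602×10⁻¹⁹ C)·(-593, 69.6, -963) = (9.50×10⁻¹⁷, -1.11×10⁻¹⁷, 1.54×10⁻¹⁶) N.

F ≈ (9.50×10⁻¹⁷, -1.11×10⁻¹⁷, 1.54×10⁻¹⁶) N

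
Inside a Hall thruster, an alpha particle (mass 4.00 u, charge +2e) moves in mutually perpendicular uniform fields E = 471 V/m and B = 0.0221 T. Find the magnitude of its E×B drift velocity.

v_d ≈ 2.13×10⁴ m/s

The steady drift has the magnetic force balancing the electric force, so v_d = E/B.
v_d = 471/0.0221 = 2.13×10⁴ m/s.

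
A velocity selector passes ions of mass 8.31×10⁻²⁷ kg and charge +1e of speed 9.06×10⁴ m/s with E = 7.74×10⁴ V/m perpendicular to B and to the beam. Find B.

B = 0.854 T

Balance of forces in the selector: qE = qvB ⇒ B = E/v.
B = 7.74×10⁴/9.06×10⁴ = 0.854 T.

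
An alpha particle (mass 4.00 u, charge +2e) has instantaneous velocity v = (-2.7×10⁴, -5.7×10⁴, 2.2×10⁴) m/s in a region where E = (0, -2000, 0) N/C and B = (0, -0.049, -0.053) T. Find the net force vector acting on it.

F ≈ (1.31×10⁻¹⁵, -1.10×10⁻¹⁵, 4.24×10⁻¹⁶) N

v×B = (4100, -1430, 1320) N/C.
E + v×B = (4100, -3430, 1320) N/C.
F = q(E + v×B) = (3.204×10⁻¹⁹ C)·(4100, -3430, 1320) = (1.31×10⁻¹⁵, -1.10×10⁻¹⁵, 4.24×10⁻¹⁶) N.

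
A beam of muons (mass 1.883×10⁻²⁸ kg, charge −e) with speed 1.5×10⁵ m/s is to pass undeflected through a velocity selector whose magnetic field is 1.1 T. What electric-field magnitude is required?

For straight-line motion qE = qvB, so E = vB.
E = 1.5×10⁵ × 1.1 = 1.6×10⁵ V/m.

E = 1.6×10⁵ V/m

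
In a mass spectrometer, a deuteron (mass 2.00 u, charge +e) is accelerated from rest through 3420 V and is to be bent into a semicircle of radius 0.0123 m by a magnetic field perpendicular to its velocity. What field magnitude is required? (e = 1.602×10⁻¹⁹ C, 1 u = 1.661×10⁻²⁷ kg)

v = √(2|q|V/m) = √(2·1.602×10⁻¹⁹·3420/3.322×10⁻²⁷) ≈ 5.743×10⁵ m/s.
B = mv/(|q|r) = (3.322×10⁻²⁷)(5.743×10⁵)/((1.602×10⁻¹⁹)(0.0123)) ≈ 0.968 T.

B ≈ 0.968 T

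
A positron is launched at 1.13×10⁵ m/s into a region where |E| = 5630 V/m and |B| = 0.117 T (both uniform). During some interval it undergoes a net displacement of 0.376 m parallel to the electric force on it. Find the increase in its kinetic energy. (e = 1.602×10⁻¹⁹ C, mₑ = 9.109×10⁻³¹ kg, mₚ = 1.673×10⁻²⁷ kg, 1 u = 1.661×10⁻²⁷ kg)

The magnetic force is always ⟂ v and does no work; only the electric force changes KE.
ΔKE = F_E · d = |q|E d = (1.602×10⁻¹⁹)(5630)(0.376) ≈ 3.39×10⁻¹⁶ J.

ΔKE ≈ 3.39×10⁻¹⁶ J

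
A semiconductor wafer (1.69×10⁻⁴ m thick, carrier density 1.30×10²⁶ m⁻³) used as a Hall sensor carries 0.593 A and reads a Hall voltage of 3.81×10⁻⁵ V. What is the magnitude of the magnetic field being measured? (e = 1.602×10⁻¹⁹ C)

From V_H = IB/(n e t), B = V_H n e t / I.
B = (3.81×10⁻⁵)(1.30×10²⁶)(1.602×10⁻¹⁹)(1.69×10⁻⁴)/0.593 ≈ 0.226 T.

B ≈ 0.226 T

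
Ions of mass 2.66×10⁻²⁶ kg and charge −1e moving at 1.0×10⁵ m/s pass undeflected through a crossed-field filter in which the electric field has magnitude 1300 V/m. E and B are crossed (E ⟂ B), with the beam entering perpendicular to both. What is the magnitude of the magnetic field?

Balance of forces in the selector: qE = qvB ⇒ B = E/v.
B = 1300/1.0×10⁵ = 0.013 T.

B = 0.013 T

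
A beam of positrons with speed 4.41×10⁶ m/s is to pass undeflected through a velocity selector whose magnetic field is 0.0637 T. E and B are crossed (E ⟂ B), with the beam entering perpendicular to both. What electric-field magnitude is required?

For straight-line motion qE = qvB, so E = vB.
E = 4.41×10⁶ × 0.0637 = 2.81×10⁵ V/m.

E = 2.81×10⁵ V/m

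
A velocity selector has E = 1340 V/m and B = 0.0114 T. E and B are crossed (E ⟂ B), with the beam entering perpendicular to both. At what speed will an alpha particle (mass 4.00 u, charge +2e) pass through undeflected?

Straight-line motion ⇒ electric and magnetic forces cancel, so E = vB.
v = E/B = 1340/0.0114 = 1.18×10⁵ m/s.

v = 1.18×10⁵ m/s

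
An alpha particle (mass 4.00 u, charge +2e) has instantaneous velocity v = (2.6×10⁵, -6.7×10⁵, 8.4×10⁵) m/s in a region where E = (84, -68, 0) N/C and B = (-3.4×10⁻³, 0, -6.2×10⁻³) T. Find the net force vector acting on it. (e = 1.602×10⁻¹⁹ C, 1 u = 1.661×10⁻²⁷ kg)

F ≈ (1.36×10⁻¹⁵, -4.20×10⁻¹⁶, -7.30×10⁻¹⁶) N

v×B = (4150, -1240, -2280) N/C.
E + v×B = (4240, -1310, -2280) N/C.
F = q(E + v×B) = (3.204×10⁻¹⁹ C)·(4240, -1310, -2280) = (1.36×10⁻¹⁵, -4.20×10⁻¹⁶, -7.30×10⁻¹⁶) N.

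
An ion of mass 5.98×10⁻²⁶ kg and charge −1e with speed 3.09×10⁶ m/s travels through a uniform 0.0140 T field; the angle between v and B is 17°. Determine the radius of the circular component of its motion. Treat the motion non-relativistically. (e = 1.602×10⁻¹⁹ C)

r ≈ 24.1 m

v⊥ = v sinθ = 3.09×10⁶·sin17° ≈ 9.034×10⁵ m/s.
r = m v⊥/(|q|B) = (5.98×10⁻²⁶)(9.034×10⁵)/((1.602×10⁻¹⁹)(0.0140)) ≈ 24.1 m.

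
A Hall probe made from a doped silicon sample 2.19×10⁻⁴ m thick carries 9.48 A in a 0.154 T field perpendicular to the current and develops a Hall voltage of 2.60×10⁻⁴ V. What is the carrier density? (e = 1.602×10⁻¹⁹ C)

From V_H = IB/(n e t), n = IB/(V_H e t).
n = (9.48)(0.154)/((2.60×10⁻⁴)(1.602×10⁻¹⁹)(2.19×10⁻⁴)) ≈ 1.60×10²⁶ m⁻³.

n ≈ 1.60×10²⁶ m⁻³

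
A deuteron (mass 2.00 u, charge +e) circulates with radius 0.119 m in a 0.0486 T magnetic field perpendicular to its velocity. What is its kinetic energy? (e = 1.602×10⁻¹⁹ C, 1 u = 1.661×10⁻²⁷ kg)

v = |q|Br/m, then KE = ½mv² = (qBr)²/(2m).
v = (1.602×10⁻¹⁹)(0.0486)(0.119)/3.322×10⁻²⁷ ≈ 2.789×10⁵ m/s.
KE = ½(3.322×10⁻²⁷)(2.789×10⁵)² ≈ 1.29×10⁻¹⁶ J = 806 eV.

KE ≈ 806 eV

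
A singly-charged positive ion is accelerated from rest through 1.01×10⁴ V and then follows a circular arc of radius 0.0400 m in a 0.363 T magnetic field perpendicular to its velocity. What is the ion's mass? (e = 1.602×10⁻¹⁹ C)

Combine |q|V = ½mv² and r = mv/(|q|B): eliminate v to get m = qB²r²/(2V).
m = (1.602×10⁻¹⁹)(0.363)²(0.0400)²/(2·1.01×10⁴) ≈ 1.67×10⁻²⁷ kg.

m ≈ 1.67×10⁻²⁷ kg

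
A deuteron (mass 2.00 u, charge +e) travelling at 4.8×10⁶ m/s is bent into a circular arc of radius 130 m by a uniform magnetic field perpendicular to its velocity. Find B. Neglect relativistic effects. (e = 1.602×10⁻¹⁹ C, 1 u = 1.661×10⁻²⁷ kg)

B ≈ 7.7×10⁻⁴ T

From |q|vB = mv²/r, B = mv/(|q|r).
B = (3.322×10⁻²⁷)(4.8×10⁶)/((1.602×10⁻¹⁹)(130)) ≈ 7.7×10⁻⁴ T.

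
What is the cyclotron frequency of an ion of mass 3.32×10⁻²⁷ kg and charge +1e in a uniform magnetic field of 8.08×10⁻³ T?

f = |q|B/(2πm).
f = (1.602×10⁻¹⁹)(8.08×10⁻³)/(2π·3.32×10⁻²⁷) ≈ 6.21×10⁴ Hz.

f ≈ 6.21×10⁴ Hz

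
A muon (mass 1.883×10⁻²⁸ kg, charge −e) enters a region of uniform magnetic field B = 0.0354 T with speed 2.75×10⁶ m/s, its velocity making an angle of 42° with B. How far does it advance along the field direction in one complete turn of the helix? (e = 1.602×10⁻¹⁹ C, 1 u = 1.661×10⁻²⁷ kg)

v∥ = v cosθ = 2.75×10⁶·cos42° ≈ 2.044×10⁶ m/s.
T = 2πm/(|q|B) = 2π(1.883×10⁻²⁸)/((1.602×10⁻¹⁹)(0.0354)) ≈ 2.086×10⁻⁷ s.
pitch = v∥ T = (2.044×10⁶)(2.086×10⁻⁷) ≈ 0.426 m.

p ≈ 0.426 m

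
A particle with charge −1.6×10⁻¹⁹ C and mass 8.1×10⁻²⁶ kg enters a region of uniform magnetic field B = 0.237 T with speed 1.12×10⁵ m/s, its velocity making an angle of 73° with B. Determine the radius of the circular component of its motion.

v⊥ = v sinθ = 1.12×10⁵·sin73° ≈ 1.071×10⁵ m/s.
r = m v⊥/(|q|B) = (8.1×10⁻²⁶)(1.071×10⁵)/((1.6×10⁻¹⁹)(0.237)) ≈ 0.229 m.

r ≈ 0.229 m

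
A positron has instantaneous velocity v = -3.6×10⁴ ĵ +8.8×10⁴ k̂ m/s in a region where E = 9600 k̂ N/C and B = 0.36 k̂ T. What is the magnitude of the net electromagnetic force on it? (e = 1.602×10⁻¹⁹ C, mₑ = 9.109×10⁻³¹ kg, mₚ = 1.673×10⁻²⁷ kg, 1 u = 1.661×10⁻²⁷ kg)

|F| ≈ 2.58×10⁻¹⁵ N

v×B = (-1.30×10⁴, 0, 0) N/C.
E + v×B = (-1.30×10⁴, 0, 9600) N/C.
F = q(E + v×B) = (1.602×10⁻¹⁹ C)·(-1.30×10⁴, 0, 9600) = (-2.08×10⁻¹⁵, 0, 1.54×10⁻¹⁵) N.
|F| = 2.58×10⁻¹⁵ N.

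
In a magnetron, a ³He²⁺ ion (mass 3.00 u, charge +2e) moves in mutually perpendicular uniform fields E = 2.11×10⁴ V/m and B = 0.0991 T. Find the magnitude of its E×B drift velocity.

The steady drift has the magnetic force balancing the electric force, so v_d = E/B.
v_d = 2.11×10⁴/0.0991 = 2.13×10⁵ m/s.

v_d ≈ 2.13×10⁵ m/s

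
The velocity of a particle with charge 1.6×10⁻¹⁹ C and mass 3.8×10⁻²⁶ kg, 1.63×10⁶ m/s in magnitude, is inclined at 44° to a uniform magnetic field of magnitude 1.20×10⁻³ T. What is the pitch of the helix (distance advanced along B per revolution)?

p ≈ 1460 m

v∥ = v cosθ = 1.63×10⁶·cos44° ≈ 1.173×10⁶ m/s.
T = 2πm/(|q|B) = 2π(3.8×10⁻²⁶)/((1.6×10⁻¹⁹)(1.20×10⁻³)) ≈ 1.244×10⁻³ s.
pitch = v∥ T = (1.173×10⁶)(1.244×10⁻³) ≈ 1460 m.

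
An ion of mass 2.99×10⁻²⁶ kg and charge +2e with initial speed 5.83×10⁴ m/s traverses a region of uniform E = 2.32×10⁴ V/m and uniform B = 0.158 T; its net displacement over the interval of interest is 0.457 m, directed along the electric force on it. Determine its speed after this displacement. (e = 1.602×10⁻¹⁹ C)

v_f ≈ 4.80×10⁵ m/s

B does no work; ΔKE = |q|E d.
½mv_f² = ½mv₀² + |q|Ed = ½(2.99×10⁻²⁶)(5.83×10⁴)² + (3.204×10⁻¹⁹)(2.32×10⁴)(0.457) ≈ 5.081×10⁻¹⁷ J + 3.397×10⁻¹⁵ J ≈ 3.448×10⁻¹⁵ J.
v_f = √(2·3.448×10⁻¹⁵/2.99×10⁻²⁶) ≈ 4.80×10⁵ m/s.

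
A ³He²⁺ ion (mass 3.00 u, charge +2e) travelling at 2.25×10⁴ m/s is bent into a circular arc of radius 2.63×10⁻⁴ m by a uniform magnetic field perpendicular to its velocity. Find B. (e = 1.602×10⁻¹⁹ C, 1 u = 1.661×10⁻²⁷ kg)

B ≈ 1.33 T

From |q|vB = mv²/r, B = mv/(|q|r).
B = (4.983×10⁻²⁷)(2.25×10⁴)/((3.204×10⁻¹⁹)(2.63×10⁻⁴)) ≈ 1.33 T.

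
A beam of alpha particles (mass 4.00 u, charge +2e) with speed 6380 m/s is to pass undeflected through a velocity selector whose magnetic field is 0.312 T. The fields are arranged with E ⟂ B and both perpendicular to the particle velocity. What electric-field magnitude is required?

For straight-line motion qE = qvB, so E = vB.
E = 6380 × 0.312 = 1990 V/m.

E = 1990 V/m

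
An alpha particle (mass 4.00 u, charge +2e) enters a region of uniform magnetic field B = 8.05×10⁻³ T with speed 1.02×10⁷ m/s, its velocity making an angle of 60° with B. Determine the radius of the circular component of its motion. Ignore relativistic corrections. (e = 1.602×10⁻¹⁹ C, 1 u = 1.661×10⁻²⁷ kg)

v⊥ = v sinθ = 1.02×10⁷·sin60° ≈ 8.833×10⁶ m/s.
r = m v⊥/(|q|B) = (6.644×10⁻²⁷)(8.833×10⁶)/((3.204×10⁻¹⁹)(8.05×10⁻³)) ≈ 22.8 m.

r ≈ 22.8 m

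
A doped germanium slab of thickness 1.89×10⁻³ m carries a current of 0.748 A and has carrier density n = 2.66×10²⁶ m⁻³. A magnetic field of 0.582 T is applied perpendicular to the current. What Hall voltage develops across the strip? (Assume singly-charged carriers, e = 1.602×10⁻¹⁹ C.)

V_H ≈ 5.41×10⁻⁶ V

V_H = IB/(n e t).
V_H = (0.748)(0.582)/((2.66×10²⁶)(1.602×10⁻¹⁹)(1.89×10⁻³)) ≈ 5.41×10⁻⁶ V.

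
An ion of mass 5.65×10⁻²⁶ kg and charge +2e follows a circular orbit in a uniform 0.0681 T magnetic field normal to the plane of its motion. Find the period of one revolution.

T ≈ 1.63×10⁻⁵ s

The cyclotron period depends only on m, q, B: T = 2πm/(|q|B).
T = 2π(5.65×10⁻²⁶)/((3.204×10⁻¹⁹)(0.0681)) ≈ 1.63×10⁻⁵ s.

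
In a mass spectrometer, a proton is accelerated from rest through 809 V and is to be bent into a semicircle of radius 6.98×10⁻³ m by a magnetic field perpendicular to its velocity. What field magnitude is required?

B ≈ 0.589 T

v = √(2|q|V/m) = √(2·1.602×10⁻¹⁹·809/1.673×10⁻²⁷) ≈ 3.936×10⁵ m/s.
B = mv/(|q|r) = (1.673×10⁻²⁷)(3.936×10⁵)/((1.602×10⁻¹⁹)(6.98×10⁻³)) ≈ 0.589 T.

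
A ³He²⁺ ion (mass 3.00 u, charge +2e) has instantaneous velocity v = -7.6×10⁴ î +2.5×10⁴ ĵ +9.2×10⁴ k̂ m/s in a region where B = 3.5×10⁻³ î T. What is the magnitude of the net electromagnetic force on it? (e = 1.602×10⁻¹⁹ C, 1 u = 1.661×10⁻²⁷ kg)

|F| ≈ 1.07×10⁻¹⁶ N

v×B = (0, 322, -87.5) N/C.
F = q v×B = (3.204×10⁻¹⁹ C)·(0, 322, -87.5) = (0, 1.03×10⁻¹⁶, -2.80×10⁻¹⁷) N.
|F| = 1.07×10⁻¹⁶ N.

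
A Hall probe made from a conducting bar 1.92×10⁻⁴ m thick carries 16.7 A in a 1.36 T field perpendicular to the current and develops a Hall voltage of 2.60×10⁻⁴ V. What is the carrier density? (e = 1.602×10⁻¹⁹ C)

From V_H = IB/(n e t), n = IB/(V_H e t).
n = (16.7)(1.36)/((2.60×10⁻⁴)(1.602×10⁻¹⁹)(1.92×10⁻⁴)) ≈ 2.84×10²⁷ m⁻³.

n ≈ 2.84×10²⁷ m⁻³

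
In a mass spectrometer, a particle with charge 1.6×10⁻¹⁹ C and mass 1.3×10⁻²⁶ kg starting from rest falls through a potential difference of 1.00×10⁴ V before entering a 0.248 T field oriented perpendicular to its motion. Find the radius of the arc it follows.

Acceleration: |q|V = ½mv² ⇒ v = √(2|q|V/m) = √(2·1.6×10⁻¹⁹·1.00×10⁴/1.3×10⁻²⁶) ≈ 4.961×10⁵ m/s.
In the field: r = mv/(|q|B) = (1.3×10⁻²⁶)(4.961×10⁵)/((1.6×10⁻¹⁹)(0.248)) ≈ 0.163 m.

r ≈ 0.163 m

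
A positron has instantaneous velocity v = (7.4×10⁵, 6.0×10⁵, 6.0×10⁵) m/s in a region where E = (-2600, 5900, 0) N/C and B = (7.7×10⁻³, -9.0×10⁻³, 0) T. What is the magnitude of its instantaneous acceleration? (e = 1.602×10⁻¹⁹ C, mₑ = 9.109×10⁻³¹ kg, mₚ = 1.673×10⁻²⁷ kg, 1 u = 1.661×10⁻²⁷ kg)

|a| ≈ 2.76×10¹⁵ m/s²

v×B = (5400, 4620, -1.13×10⁴) N/C.
E + v×B = (2800, 1.05×10⁴, -1.13×10⁴) N/C.
F = q(E + v×B) = (1.602×10⁻¹⁹ C)·(2800, 1.05×10⁴, -1.13×10⁴) = (4.49×10⁻¹⁶, 1.69×10⁻¹⁵, -1.81×10⁻¹⁵) N.
|a| = |F|/m = 2.511×10⁻¹⁵/9.109×10⁻³¹ ≈ 2.76×10¹⁵ m/s².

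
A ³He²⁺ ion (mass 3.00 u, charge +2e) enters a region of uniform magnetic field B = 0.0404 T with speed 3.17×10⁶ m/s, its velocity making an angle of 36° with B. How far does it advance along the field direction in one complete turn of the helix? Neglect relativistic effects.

v∥ = v cosθ = 3.17×10⁶·cos36° ≈ 2.565×10⁶ m/s.
T = 2πm/(|q|B) = 2π(4.983×10⁻²⁷)/((3.204×10⁻¹⁹)(0.0404)) ≈ 2.419×10⁻⁶ s.
pitch = v∥ T = (2.565×10⁶)(2.419×10⁻⁶) ≈ 6.20 m.

p ≈ 6.20 m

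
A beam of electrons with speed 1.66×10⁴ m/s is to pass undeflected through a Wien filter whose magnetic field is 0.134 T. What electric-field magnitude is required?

For straight-line motion qE = qvB, so E = vB.
E = 1.66×10⁴ × 0.134 = 2220 V/m.

E = 2220 V/m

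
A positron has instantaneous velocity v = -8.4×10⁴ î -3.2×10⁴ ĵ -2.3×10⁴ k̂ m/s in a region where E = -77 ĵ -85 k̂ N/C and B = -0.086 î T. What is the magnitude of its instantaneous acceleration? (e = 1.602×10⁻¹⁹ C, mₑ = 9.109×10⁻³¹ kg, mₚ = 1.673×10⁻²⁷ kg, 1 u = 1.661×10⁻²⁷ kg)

v×B = (0, 1980, -2750) N/C.
E + v×B = (0, 1900, -2840) N/C.
F = q(E + v×B) = (1.602×10⁻¹⁹ C)·(0, 1900, -2840) = (0, 3.05×10⁻¹⁶, -4.54×10⁻¹⁶) N.
|a| = |F|/m = 5.471×10⁻¹⁶/9.109×10⁻³¹ ≈ 6.01×10¹⁴ m/s².

|a| ≈ 6.01×10¹⁴ m/s²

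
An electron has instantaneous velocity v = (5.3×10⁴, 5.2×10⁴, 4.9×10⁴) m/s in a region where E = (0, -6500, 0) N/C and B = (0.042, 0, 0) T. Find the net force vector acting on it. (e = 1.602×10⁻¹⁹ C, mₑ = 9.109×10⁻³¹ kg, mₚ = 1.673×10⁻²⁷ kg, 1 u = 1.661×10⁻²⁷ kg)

F ≈ (0, 7.12×10⁻¹⁶, 3.50×10⁻¹⁶) N

v×B = (0, 2060, -2180) N/C.
E + v×B = (0, -4440, -2180) N/C.
F = q(E + v×B) = (−1.602×10⁻¹⁹ C)·(0, -4440, -2180) = (0, 7.12×10⁻¹⁶, 3.50×10⁻¹⁶) N.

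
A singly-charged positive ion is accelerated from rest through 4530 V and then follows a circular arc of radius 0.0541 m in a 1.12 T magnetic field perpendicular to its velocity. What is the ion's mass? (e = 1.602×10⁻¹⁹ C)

m ≈ 6.49×10⁻²⁶ kg

Combine |q|V = ½mv² and r = mv/(|q|B): eliminate v to get m = qB²r²/(2V).
m = (1.602×10⁻¹⁹)(1.12)²(0.0541)²/(2·4530) ≈ 6.49×10⁻²⁶ kg.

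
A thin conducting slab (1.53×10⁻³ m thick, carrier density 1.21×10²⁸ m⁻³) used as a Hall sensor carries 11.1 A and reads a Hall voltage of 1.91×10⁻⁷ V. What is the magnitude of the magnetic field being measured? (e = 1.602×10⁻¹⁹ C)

B ≈ 0.0510 T

From V_H = IB/(n e t), B = V_H n e t / I.
B = (1.91×10⁻⁷)(1.21×10²⁸)(1.602×10⁻¹⁹)(1.53×10⁻³)/11.1 ≈ 0.0510 T.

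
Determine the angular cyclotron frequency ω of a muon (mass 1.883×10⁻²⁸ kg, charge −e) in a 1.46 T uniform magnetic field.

ω ≈ 1.24×10⁹ rad/s

ω = |q|B/m.
ω = (1.602×10⁻¹⁹)(1.46)/1.883×10⁻²⁸ ≈ 1.24×10⁹ rad/s.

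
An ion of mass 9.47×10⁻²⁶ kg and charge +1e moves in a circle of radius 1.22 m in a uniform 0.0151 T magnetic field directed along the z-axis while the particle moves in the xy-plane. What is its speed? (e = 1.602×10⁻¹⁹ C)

From |q|vB = mv²/r, v = |q|Br/m.
v = (1.602×10⁻¹⁹)(0.0151)(1.22)/9.47×10⁻²⁶ ≈ 3.12×10⁴ m/s.

v ≈ 3.12×10⁴ m/s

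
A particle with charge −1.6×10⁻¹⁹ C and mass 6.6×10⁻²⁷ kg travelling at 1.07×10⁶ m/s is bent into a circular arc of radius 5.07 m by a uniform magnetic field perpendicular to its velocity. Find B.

From |q|vB = mv²/r, B = mv/(|q|r).
B = (6.6×10⁻²⁷)(1.07×10⁶)/((1.6×10⁻¹⁹)(5.07)) ≈ 8.71×10⁻³ T.

B ≈ 8.71×10⁻³ T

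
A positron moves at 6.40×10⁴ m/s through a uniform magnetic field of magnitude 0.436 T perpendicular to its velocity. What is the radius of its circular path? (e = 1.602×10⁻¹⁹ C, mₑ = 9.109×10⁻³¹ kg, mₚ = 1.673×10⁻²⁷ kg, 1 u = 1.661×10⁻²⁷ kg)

r ≈ 8.35×10⁻⁷ m

The magnetic force provides the centripetal force: |q|vB = mv²/r.
r = mv/(|q|B) = (9.109×10⁻³¹)(6.40×10⁴)/((1.602×10⁻¹⁹)(0.436)) ≈ 8.35×10⁻⁷ m.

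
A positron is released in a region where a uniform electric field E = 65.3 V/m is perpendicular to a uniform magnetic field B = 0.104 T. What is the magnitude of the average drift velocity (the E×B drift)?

The steady drift has the magnetic force balancing the electric force, so v_d = E/B.
v_d = 65.3/0.104 = 628 m/s.

v_d ≈ 628 m/s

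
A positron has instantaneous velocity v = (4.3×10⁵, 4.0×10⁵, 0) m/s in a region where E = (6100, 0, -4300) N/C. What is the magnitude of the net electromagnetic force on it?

Only an electric field acts, so F = qE = (1.602×10⁻¹⁹ C)·(6100, 0, -4300) = (9.77×10⁻¹⁶, 0, -6.89×10⁻¹⁶) N.
|F| = 1.20×10⁻¹⁵ N.

|F| ≈ 1.20×10⁻¹⁵ N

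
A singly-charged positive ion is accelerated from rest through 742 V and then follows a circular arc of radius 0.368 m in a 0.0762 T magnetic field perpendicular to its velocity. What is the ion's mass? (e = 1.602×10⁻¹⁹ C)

Combine |q|V = ½mv² and r = mv/(|q|B): eliminate v to get m = qB²r²/(2V).
m = (1.602×10⁻¹⁹)(0.0762)²(0.368)²/(2·742) ≈ 8.49×10⁻²⁶ kg.

m ≈ 8.49×10⁻²⁶ kg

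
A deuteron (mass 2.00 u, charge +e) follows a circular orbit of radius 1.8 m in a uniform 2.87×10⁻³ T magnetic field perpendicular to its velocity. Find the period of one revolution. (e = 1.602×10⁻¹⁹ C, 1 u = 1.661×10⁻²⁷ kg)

T ≈ 4.54×10⁻⁵ s

The cyclotron period depends only on m, q, B: T = 2πm/(|q|B).
T = 2π(3.322×10⁻²⁷)/((1.602×10⁻¹⁹)(2.87×10⁻³)) ≈ 4.54×10⁻⁵ s.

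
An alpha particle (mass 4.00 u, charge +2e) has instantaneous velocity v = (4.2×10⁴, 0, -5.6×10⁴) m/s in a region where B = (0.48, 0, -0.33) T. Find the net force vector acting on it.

v×B = (0, -1.30×10⁴, 0) N/C.
F = q v×B = (3.204×10⁻¹⁹ C)·(0, -1.30×10⁴, 0) = (0, -4.17×10⁻¹⁵, 0) N.

F ≈ (0, -4.17×10⁻¹⁵, 0) N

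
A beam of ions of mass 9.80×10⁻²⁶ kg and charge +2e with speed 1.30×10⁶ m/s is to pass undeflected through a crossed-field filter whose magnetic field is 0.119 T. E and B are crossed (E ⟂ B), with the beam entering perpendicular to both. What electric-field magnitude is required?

For straight-line motion qE = qvB, so E = vB.
E = 1.30×10⁶ × 0.119 = 1.55×10⁵ V/m.

E = 1.55×10⁵ V/m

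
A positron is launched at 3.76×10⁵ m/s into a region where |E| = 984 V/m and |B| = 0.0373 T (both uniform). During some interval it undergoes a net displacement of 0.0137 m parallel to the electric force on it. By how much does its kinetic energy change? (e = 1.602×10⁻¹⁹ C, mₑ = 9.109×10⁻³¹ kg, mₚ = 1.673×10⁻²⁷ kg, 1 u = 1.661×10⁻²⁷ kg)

The magnetic force is always ⟂ v and does no work; only the electric force changes KE.
ΔKE = F_E · d = |q|E d = (1.602×10⁻¹⁹)(984)(0.0137) ≈ 2.16×10⁻¹⁸ J.

ΔKE ≈ 2.16×10⁻¹⁸ J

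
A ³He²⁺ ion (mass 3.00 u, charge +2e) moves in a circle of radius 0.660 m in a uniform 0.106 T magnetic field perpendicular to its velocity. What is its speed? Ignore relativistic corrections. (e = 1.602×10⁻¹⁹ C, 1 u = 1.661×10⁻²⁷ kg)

v ≈ 4.50×10⁶ m/s

From |q|vB = mv²/r, v = |q|Br/m.
v = (3.204×10⁻¹⁹)(0.106)(0.660)/4.983×10⁻²⁷ ≈ 4.50×10⁶ m/s.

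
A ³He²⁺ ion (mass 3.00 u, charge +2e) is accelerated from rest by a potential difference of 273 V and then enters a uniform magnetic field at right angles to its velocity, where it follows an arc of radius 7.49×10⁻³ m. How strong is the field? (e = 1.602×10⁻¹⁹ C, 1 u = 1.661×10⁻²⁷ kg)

B ≈ 0.389 T

v = √(2|q|V/m) = √(2·3.204×10⁻¹⁹·273/4.983×10⁻²⁷) ≈ 1.874×10⁵ m/s.
B = mv/(|q|r) = (4.983×10⁻²⁷)(1.874×10⁵)/((3.204×10⁻¹⁹)(7.49×10⁻³)) ≈ 0.389 T.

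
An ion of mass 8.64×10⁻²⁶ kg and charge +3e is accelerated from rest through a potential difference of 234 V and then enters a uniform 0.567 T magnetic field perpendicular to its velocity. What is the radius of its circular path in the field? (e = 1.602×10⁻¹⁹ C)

r ≈ 0.0162 m

Acceleration: |q|V = ½mv² ⇒ v = √(2|q|V/m) = √(2·4.806×10⁻¹⁹·234/8.64×10⁻²⁶) ≈ 5.102×10⁴ m/s.
In the field: r = mv/(|q|B) = (8.64×10⁻²⁶)(5.102×10⁴)/((4.806×10⁻¹⁹)(0.567)) ≈ 0.0162 m.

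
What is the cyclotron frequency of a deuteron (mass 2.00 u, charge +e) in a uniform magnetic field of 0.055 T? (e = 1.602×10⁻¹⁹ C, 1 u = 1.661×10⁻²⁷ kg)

f ≈ 4.2×10⁵ Hz

f = |q|B/(2πm).
f = (1.602×10⁻¹⁹)(0.055)/(2π·3.322×10⁻²⁷) ≈ 4.2×10⁵ Hz.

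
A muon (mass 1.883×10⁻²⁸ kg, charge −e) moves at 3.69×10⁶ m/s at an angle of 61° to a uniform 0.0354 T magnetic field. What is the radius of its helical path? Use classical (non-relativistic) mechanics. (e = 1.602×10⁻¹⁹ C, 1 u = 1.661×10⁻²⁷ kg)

v⊥ = v sinθ = 3.69×10⁶·sin61° ≈ 3.227×10⁶ m/s.
r = m v⊥/(|q|B) = (1.883×10⁻²⁸)(3.227×10⁶)/((1.602×10⁻¹⁹)(0.0354)) ≈ 0.107 m.

r ≈ 0.107 m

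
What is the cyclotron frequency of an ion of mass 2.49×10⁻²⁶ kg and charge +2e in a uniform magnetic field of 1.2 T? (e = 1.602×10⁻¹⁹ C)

f ≈ 2.5×10⁶ Hz

f = |q|B/(2πm).
f = (3.204×10⁻¹⁹)(1.2)/(2π·2.49×10⁻²⁶) ≈ 2.5×10⁶ Hz.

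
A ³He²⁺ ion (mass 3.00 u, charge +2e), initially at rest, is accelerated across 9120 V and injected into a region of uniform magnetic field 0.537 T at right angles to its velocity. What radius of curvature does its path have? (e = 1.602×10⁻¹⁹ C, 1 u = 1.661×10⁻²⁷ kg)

Acceleration: |q|V = ½mv² ⇒ v = √(2|q|V/m) = √(2·3.204×10⁻¹⁹·9120/4.983×10⁻²⁷) ≈ 1.083×10⁶ m/s.
In the field: r = mv/(|q|B) = (4.983×10⁻²⁷)(1.083×10⁶)/((3.204×10⁻¹⁹)(0.537)) ≈ 0.0314 m.

r ≈ 0.0314 m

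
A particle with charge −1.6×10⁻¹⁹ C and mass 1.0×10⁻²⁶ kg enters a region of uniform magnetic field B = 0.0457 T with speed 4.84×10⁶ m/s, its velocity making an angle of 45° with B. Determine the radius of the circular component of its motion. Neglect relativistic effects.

r ≈ 4.68 m

v⊥ = v sinθ = 4.84×10⁶·sin45° ≈ 3.422×10⁶ m/s.
r = m v⊥/(|q|B) = (1.0×10⁻²⁶)(3.422×10⁶)/((1.6×10⁻¹⁹)(0.0457)) ≈ 4.68 m.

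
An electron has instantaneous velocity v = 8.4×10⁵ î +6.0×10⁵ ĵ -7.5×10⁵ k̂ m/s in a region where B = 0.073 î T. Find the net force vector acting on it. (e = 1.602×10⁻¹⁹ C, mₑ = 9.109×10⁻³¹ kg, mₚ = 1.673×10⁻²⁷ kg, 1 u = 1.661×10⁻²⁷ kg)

v×B = (0, -5.48×10⁴, -4.38×10⁴) N/C.
F = q v×B = (−1.602×10⁻¹⁹ C)·(0, -5.48×10⁴, -4.38×10⁴) = (0, 8.77×10⁻¹⁵, 7.02×10⁻¹⁵) N.

F ≈ (0, 8.77×10⁻¹⁵, 7.02×10⁻¹⁵) N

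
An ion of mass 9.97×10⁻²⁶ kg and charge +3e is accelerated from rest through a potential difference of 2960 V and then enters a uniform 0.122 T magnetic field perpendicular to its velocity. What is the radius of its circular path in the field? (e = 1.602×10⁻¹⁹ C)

Acceleration: |q|V = ½mv² ⇒ v = √(2|q|V/m) = √(2·4.806×10⁻¹⁹·2960/9.97×10⁻²⁶) ≈ 1.689×10⁵ m/s.
In the field: r = mv/(|q|B) = (9.97×10⁻²⁶)(1.689×10⁵)/((4.806×10⁻¹⁹)(0.122)) ≈ 0.287 m.

r ≈ 0.287 m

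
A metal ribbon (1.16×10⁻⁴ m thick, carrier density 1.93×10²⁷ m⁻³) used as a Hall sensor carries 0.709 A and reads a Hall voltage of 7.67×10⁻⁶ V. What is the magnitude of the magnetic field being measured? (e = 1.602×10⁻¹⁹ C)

From V_H = IB/(n e t), B = V_H n e t / I.
B = (7.67×10⁻⁶)(1.93×10²⁷)(1.602×10⁻¹⁹)(1.16×10⁻⁴)/0.709 ≈ 0.388 T.

B ≈ 0.388 T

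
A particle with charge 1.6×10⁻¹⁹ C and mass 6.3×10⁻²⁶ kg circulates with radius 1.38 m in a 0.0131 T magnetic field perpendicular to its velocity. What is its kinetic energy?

KE ≈ 414 eV

v = |q|Br/m, then KE = ½mv² = (qBr)²/(2m).
v = (1.6×10⁻¹⁹)(0.0131)(1.38)/6.3×10⁻²⁶ ≈ 4.591×10⁴ m/s.
KE = ½(6.3×10⁻²⁶)(4.591×10⁴)² ≈ 6.64×10⁻¹⁷ J = 414 eV.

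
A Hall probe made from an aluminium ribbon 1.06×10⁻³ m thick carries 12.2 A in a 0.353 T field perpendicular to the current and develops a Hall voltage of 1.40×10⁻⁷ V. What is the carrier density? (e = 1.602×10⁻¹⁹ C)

n ≈ 1.81×10²⁹ m⁻³

From V_H = IB/(n e t), n = IB/(V_H e t).
n = (12.2)(0.353)/((1.40×10⁻⁷)(1.602×10⁻¹⁹)(1.06×10⁻³)) ≈ 1.81×10²⁹ m⁻³.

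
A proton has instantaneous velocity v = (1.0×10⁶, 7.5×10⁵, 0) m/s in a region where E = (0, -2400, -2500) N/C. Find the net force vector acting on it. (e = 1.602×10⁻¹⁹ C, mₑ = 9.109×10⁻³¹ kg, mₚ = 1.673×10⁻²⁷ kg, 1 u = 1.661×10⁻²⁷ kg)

Only an electric field acts, so F = qE = (1.602×10⁻¹⁹ C)·(0, -2400, -2500) = (0, -3.84×10⁻¹⁶, -4.00×10⁻¹⁶) N.

F ≈ (0, -3.84×10⁻¹⁶, -4.00×10⁻¹⁶) N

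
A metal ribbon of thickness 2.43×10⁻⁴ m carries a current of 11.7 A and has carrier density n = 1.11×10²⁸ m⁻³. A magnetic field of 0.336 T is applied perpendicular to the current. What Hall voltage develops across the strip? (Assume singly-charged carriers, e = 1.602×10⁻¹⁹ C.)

V_H = IB/(n e t).
V_H = (11.7)(0.336)/((1.11×10²⁸)(1.602×10⁻¹⁹)(2.43×10⁻⁴)) ≈ 9.10×10⁻⁶ V.

V_H ≈ 9.10×10⁻⁶ V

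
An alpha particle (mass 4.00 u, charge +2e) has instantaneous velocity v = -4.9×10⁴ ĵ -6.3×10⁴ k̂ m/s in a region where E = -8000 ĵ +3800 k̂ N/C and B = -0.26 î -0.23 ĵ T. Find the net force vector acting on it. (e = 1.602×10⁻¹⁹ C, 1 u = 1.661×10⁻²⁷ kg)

v×B = (-1.45×10⁴, 1.64×10⁴, -1.27×10⁴) N/C.
E + v×B = (-1.45×10⁴, 8380, -8940) N/C.
F = q(E + v×B) = (3.204×10⁻¹⁹ C)·(-1.45×10⁴, 8380, -8940) = (-4.64×10⁻¹⁵, 2.68×10⁻¹⁵, -2.86×10⁻¹⁵) N.

F ≈ (-4.64×10⁻¹⁵, 2.68×10⁻¹⁵, -2.86×10⁻¹⁵) N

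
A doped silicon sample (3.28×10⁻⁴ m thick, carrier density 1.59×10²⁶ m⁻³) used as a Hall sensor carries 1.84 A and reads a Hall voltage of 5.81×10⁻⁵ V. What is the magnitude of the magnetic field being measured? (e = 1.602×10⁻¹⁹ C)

From V_H = IB/(n e t), B = V_H n e t / I.
B = (5.81×10⁻⁵)(1.59×10²⁶)(1.602×10⁻¹⁹)(3.28×10⁻⁴)/1.84 ≈ 0.264 T.

B ≈ 0.264 T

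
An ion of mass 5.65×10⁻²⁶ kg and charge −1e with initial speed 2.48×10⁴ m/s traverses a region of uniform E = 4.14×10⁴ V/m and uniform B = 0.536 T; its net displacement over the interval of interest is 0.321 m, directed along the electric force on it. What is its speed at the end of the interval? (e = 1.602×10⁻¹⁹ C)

B does no work; ΔKE = |q|E d.
½mv_f² = ½mv₀² + |q|Ed = ½(5.65×10⁻²⁶)(2.48×10⁴)² + (1.602×10⁻¹⁹)(4.14×10⁴)(0.321) ≈ 1.737×10⁻¹⁷ J + 2.129×10⁻¹⁵ J ≈ 2.146×10⁻¹⁵ J.
v_f = √(2·2.146×10⁻¹⁵/5.65×10⁻²⁶) ≈ 2.76×10⁵ m/s.

v_f ≈ 2.76×10⁵ m/s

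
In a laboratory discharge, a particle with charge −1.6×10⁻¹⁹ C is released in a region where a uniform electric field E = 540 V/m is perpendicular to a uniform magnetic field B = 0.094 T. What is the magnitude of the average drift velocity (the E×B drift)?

v_d ≈ 5700 m/s

In crossed fields the guiding centre drifts at v_d = |E×B|/B² = E/B, independent of charge and mass.
v_d = 540/0.094 = 5700 m/s.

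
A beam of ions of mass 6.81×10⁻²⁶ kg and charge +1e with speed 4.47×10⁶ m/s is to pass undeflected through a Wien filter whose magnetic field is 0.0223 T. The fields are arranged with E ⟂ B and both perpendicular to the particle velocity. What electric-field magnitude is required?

For straight-line motion qE = qvB, so E = vB.
E = 4.47×10⁶ × 0.0223 = 9.97×10⁴ V/m.

E = 9.97×10⁴ V/m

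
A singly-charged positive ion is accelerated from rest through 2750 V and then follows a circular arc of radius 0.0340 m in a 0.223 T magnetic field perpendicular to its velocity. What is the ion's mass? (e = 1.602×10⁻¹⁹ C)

m ≈ 1.67×10⁻²⁷ kg

Combine |q|V = ½mv² and r = mv/(|q|B): eliminate v to get m = qB²r²/(2V).
m = (1.602×10⁻¹⁹)(0.223)²(0.0340)²/(2·2750) ≈ 1.67×10⁻²⁷ kg.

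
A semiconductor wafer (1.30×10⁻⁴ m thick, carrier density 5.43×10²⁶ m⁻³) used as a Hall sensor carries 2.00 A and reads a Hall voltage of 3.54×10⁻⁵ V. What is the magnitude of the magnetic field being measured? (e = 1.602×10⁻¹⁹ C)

B ≈ 0.200 T

From V_H = IB/(n e t), B = V_H n e t / I.
B = (3.54×10⁻⁵)(5.43×10²⁶)(1.602×10⁻¹⁹)(1.30×10⁻⁴)/2.00 ≈ 0.200 T.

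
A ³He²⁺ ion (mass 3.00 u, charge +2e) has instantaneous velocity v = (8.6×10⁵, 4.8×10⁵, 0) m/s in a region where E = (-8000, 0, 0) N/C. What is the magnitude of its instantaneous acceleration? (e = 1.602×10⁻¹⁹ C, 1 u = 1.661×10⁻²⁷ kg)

Only an electric field acts, so F = qE = (3.204×10⁻¹⁹ C)·(-8000, 0, 0) = (-2.56×10⁻¹⁵, 0, 0) N.
|a| = |F|/m = 2.563×10⁻¹⁵/4.983×10⁻²⁷ ≈ 5.14×10¹¹ m/s².

|a| ≈ 5.14×10¹¹ m/s²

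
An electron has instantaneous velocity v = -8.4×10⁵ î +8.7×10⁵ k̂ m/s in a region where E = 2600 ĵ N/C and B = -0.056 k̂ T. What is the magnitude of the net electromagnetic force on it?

|F| ≈ 7.12×10⁻¹⁵ N

v×B = (0, -4.70×10⁴, 0) N/C.
E + v×B = (0, -4.44×10⁴, 0) N/C.
F = q(E + v×B) = (−1.602×10⁻¹⁹ C)·(0, -4.44×10⁴, 0) = (0, 7.12×10⁻¹⁵, 0) N.
|F| = 7.12×10⁻¹⁵ N.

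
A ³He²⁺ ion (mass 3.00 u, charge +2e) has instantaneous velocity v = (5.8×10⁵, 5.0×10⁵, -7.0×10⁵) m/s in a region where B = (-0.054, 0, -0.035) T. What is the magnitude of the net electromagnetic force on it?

|F| ≈ 2.13×10⁻¹⁴ N

v×B = (-1.75×10⁴, 5.81×10⁴, 2.70×10⁴) N/C.
F = q v×B = (3.204×10⁻¹⁹ C)·(-1.75×10⁴, 5.81×10⁴, 2.70×10⁴) = (-5.61×10⁻¹⁵, 1.86×10⁻¹⁴, 8.65×10⁻¹⁵) N.
|F| = 2.13×10⁻¹⁴ N.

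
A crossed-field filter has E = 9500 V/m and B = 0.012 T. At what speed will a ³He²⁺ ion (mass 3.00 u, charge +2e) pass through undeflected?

Zero net Lorentz force requires |qE| = |q v×B|, i.e. E = vB.
v = E/B = 9500/0.012 = 7.9×10⁵ m/s.

v = 7.9×10⁵ m/s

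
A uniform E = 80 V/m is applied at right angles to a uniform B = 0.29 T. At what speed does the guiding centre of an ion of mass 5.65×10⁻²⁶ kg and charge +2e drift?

v_d ≈ 280 m/s

The steady drift has the magnetic force balancing the electric force, so v_d = E/B.
v_d = 80/0.29 = 280 m/s.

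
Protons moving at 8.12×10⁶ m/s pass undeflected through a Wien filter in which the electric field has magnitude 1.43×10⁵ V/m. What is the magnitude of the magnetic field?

B = 0.0176 T

Balance of forces in the selector: qE = qvB ⇒ B = E/v.
B = 1.43×10⁵/8.12×10⁶ = 0.0176 T.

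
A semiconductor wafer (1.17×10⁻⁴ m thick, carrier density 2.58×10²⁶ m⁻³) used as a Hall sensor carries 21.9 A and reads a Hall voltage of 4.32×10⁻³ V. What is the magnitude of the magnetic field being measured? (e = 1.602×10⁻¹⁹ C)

B ≈ 0.954 T

From V_H = IB/(n e t), B = V_H n e t / I.
B = (4.32×10⁻³)(2.58×10²⁶)(1.602×10⁻¹⁹)(1.17×10⁻⁴)/21.9 ≈ 0.954 T.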